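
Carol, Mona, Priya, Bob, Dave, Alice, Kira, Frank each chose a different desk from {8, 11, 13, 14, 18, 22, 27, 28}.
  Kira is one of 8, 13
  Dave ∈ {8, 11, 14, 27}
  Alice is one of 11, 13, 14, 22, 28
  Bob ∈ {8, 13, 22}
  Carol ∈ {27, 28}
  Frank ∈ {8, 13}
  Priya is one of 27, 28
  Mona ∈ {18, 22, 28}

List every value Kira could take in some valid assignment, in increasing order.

The 8 variables draw from only 8 values {8, 11, 13, 14, 18, 22, 27, 28}, so each is used; only Mona can be 18, hence Mona = 18.
The 2 variables Carol and Priya are confined to {27, 28}, which locks those values in; drop them from Dave, Alice.
Kira and Frank share exactly the 2 values {8, 13}; by pigeonhole those values go to them, so strike 8, 13 from Bob, Dave, Alice.
Bob must be 22 (only option left). Eliminate 22 elsewhere: Alice.
No further eliminations apply; Kira can still be any of 8, 13.

8, 13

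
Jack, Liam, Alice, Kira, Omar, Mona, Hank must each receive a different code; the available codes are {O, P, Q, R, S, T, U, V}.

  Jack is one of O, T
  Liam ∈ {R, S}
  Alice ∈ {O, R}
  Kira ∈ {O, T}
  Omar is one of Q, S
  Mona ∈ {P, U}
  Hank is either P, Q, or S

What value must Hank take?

The 7 variables together cover exactly {O, P, Q, R, S, T, U} — 7 values for 7 variables — and U appears only in Mona's list, so Mona = U.
Among the 6 still-open variables, P fits only Hank (and all 6 values in {O, P, Q, R, S, T} must be used), so Hank = P.

P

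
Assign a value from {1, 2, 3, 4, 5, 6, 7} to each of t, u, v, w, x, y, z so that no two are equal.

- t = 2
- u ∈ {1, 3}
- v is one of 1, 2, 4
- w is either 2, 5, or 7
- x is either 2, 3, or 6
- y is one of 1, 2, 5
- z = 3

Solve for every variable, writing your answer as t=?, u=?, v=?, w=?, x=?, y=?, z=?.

t=2, u=1, v=4, w=7, x=6, y=5, z=3

t has just one choice, so t = 2. Remove 2 from v, w, x, y.
z must be 3 (only option left). Strike 3 from u, x.
That leaves u = 1. So v, y can't be 1.
v has just one choice, so v = 4.
x has just one choice, so x = 6.
That leaves y = 5. So w can't be 5.
w must be 7 (only option left).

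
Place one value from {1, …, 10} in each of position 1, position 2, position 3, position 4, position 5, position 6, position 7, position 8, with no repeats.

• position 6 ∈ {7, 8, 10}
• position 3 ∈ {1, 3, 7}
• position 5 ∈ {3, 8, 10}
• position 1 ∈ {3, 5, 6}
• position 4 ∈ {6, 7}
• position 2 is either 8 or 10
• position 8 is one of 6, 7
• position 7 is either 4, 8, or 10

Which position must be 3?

position 5

The 8 variables together cover exactly {1, 3, 4, 5, 6, 7, 8, 10} — 8 values for 8 variables — and 1 appears only in position 3's list, so position 3 = 1.
The 7 still-open variables draw from only 7 values {3, 4, 5, 6, 7, 8, 10}, so each is used; only position 7 can be 4, hence position 7 = 4.
Among the 6 still-open variables, 5 fits only position 1 (and all 6 values in {3, 5, 6, 7, 8, 10} must be used), so position 1 = 5.
The 5 still-open variables draw from only 5 values {3, 6, 7, 8, 10}, so each is used; only position 5 can be 3, hence position 5 = 3.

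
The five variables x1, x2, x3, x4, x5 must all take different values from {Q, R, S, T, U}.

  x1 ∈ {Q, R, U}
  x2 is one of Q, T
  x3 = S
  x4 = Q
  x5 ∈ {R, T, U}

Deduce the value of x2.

T

x3's domain is down to {S}, so x3 = S.
x4's domain is down to {Q}, so x4 = Q. Strike Q from x1, x2.
So x2 = T.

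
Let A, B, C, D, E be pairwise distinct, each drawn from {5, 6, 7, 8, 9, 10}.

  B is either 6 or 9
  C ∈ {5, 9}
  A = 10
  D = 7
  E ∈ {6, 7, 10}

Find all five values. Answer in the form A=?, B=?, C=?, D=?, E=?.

A=10, B=9, C=5, D=7, E=6

A's domain is down to {10}, so A = 10. Strike 10 from E.
D must be 7 (only option left). Remove 7 from E.
E's domain is down to {6}, so E = 6. Eliminate 6 elsewhere: B.
B's domain is down to {9}, so B = 9. Remove 9 from C.
C has just one choice, so C = 5.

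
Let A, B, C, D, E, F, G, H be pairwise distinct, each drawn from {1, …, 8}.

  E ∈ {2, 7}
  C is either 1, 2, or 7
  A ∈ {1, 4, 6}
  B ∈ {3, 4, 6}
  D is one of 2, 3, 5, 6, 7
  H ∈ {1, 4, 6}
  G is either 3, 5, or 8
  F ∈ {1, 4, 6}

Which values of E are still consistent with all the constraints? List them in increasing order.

2, 7

The 8 variables draw from only 8 values {1, 2, 3, 4, 5, 6, 7, 8}, so each is used; only G can be 8, hence G = 8.
The 7 still-open variables draw from only 7 values {1, 2, 3, 4, 5, 6, 7}, so each is used; only D can be 5, hence D = 5.
Among the 6 still-open variables, 3 fits only B (and all 6 values in {1, 2, 3, 4, 6, 7} must be used), so B = 3.
A, F, H share exactly the 3 values {1, 4, 6}; by pigeonhole those values go to them, so strike 1, 4, 6 from C.
No further eliminations apply; E can still be any of 2, 7.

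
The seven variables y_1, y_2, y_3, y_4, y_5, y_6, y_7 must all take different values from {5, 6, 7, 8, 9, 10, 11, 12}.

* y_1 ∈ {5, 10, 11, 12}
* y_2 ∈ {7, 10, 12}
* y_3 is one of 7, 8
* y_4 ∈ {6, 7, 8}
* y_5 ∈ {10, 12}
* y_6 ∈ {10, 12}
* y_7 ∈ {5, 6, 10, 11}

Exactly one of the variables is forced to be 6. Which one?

The 2 variables y_5 and y_6 are confined to {10, 12}, which locks those values in; drop them from y_1, y_2, y_7.
That leaves y_2 = 7. Strike 7 from y_3, y_4.
y_3 must be 8 (only option left). Remove 8 from y_4.
So 6 goes to y_4.

y_4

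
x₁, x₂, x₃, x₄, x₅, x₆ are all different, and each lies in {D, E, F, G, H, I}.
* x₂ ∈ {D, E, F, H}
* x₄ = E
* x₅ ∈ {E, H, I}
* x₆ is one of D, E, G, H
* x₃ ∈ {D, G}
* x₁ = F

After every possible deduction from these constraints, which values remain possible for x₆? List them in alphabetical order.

D, G, H

x₁'s domain is down to {F}, so x₁ = F. Remove F from x₂.
x₄'s domain is down to {E}, so x₄ = E. So x₂, x₅, x₆ can't be E.
The 4 still-open variables draw from only 4 values {D, G, H, I}, so each is used; only x₅ can be I, hence x₅ = I.
No further eliminations apply; x₆ can still be any of D, G, H.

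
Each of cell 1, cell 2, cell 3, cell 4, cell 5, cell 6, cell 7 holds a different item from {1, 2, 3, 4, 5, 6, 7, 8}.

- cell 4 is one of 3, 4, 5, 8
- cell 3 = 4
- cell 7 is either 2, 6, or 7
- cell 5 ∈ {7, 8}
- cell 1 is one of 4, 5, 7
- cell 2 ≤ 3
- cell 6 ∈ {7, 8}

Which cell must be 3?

cell 3's domain is down to {4}, so cell 3 = 4. So cell 1, cell 4 can't be 4.
The 2 variables cell 5 and cell 6 are confined to {7, 8}, which locks those values in; drop them from cell 1, cell 4, cell 7.
cell 1 has just one choice, so cell 1 = 5. Strike 5 from cell 4.
So 3 goes to cell 4.

cell 4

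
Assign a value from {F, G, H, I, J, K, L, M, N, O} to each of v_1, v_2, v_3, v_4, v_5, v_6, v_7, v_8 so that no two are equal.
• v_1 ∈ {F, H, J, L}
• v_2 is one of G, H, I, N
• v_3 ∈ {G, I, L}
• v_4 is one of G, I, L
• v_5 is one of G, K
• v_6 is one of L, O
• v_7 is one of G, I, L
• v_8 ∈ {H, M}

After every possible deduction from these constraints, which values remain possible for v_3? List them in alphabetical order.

G, I, L

The 3 variables v_3, v_4, v_7 are confined to {G, I, L}, which locks those values in; drop them from v_1, v_2, v_5, v_6.
v_5 must be K (only option left).
v_6's domain is down to {O}, so v_6 = O.
No further eliminations apply; v_3 can still be any of G, I, L.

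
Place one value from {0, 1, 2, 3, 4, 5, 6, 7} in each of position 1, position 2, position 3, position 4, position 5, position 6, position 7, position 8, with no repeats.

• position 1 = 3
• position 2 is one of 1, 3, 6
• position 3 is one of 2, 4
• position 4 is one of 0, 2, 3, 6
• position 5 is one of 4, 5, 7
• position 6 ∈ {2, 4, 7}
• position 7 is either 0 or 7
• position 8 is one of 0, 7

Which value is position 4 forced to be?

position 1 must be 3 (only option left). Strike 3 from position 2, position 4.
The 7 still-open variables together cover exactly {0, 1, 2, 4, 5, 6, 7} — 7 values for 7 variables — and 1 appears only in position 2's list, so position 2 = 1.
The 6 still-open variables draw from only 6 values {0, 2, 4, 5, 6, 7}, so each is used; only position 5 can be 5, hence position 5 = 5.
Among the 5 still-open variables, 6 fits only position 4 (and all 5 values in {0, 2, 4, 6, 7} must be used), so position 4 = 6.

6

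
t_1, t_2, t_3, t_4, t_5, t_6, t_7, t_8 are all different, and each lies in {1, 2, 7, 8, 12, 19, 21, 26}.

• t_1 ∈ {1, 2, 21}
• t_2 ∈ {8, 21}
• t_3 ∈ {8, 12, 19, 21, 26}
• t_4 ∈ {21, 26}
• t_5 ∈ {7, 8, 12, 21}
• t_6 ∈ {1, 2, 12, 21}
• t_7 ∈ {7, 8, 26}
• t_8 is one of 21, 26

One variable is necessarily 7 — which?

The 8 variables together cover exactly {1, 2, 7, 8, 12, 19, 21, 26} — 8 values for 8 variables — and 19 appears only in t_3's list, so t_3 = 19.
The 2 variables t_4 and t_8 are confined to {21, 26}, which locks those values in; drop them from t_1, t_2, t_5, t_6, t_7.
t_2 has just one choice, so t_2 = 8. Remove 8 from t_5, t_7.

t_7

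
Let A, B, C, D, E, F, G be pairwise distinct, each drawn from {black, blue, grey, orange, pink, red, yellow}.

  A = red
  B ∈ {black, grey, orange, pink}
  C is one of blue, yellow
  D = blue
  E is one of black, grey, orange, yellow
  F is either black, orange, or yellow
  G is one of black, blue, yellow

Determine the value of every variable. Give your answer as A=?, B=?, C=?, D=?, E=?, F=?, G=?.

A=red, B=pink, C=yellow, D=blue, E=grey, F=orange, G=black

A must be red (only option left).
D's domain is down to {blue}, so D = blue. Strike blue from C, G.
C has just one choice, so C = yellow. Strike yellow from E, F, G.
G's domain is down to {black}, so G = black. Eliminate black elsewhere: B, E, F.
F must be orange (only option left). So B, E can't be orange.
E must be grey (only option left). Remove grey from B.
B must be pink (only option left).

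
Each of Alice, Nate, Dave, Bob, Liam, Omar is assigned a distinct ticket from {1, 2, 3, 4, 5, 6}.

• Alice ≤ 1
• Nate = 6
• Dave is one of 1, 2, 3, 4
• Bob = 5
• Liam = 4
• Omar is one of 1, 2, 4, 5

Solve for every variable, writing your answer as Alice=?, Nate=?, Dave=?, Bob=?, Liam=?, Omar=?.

Alice's domain is down to {1}, so Alice = 1. So Dave, Omar can't be 1.
That leaves Nate = 6.
Bob has just one choice, so Bob = 5. Eliminate 5 elsewhere: Omar.
That leaves Liam = 4. Strike 4 from Dave, Omar.
Omar has just one choice, so Omar = 2. So Dave can't be 2.
Dave has just one choice, so Dave = 3.

Alice=1, Nate=6, Dave=3, Bob=5, Liam=4, Omar=2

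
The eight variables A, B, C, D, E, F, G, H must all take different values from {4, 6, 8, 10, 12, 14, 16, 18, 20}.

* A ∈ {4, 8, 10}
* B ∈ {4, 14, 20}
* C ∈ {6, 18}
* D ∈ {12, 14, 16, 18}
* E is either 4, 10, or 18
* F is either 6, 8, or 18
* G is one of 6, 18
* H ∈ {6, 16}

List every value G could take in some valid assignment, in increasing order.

6, 18

C and G between them cover only {6, 18} — a naked pair. Remove those values from D, E, F, H.
F must be 8 (only option left). Remove 8 from A.
H's domain is down to {16}, so H = 16. Remove 16 from D.
The 2 variables A and E are confined to {4, 10}, which locks those values in; drop them from B.
No further eliminations apply; G can still be any of 6, 18.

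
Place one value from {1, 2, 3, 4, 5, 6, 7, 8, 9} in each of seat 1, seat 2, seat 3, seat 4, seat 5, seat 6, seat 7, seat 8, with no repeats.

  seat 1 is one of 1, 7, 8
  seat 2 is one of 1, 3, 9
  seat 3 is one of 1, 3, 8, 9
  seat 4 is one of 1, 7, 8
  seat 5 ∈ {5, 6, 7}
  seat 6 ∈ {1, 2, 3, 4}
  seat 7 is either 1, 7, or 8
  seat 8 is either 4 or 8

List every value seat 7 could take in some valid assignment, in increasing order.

1, 7, 8

seat 1, seat 4, seat 7 share exactly the 3 values {1, 7, 8}; by pigeonhole those values go to them, so strike 1, 7, 8 from seat 2, seat 3, seat 5, seat 6, seat 8.
seat 8 has just one choice, so seat 8 = 4. Remove 4 from seat 6.
seat 2 and seat 3 share exactly the 2 values {3, 9}; by pigeonhole those values go to them, so strike 3, 9 from seat 6.
seat 6's domain is down to {2}, so seat 6 = 2.
No further eliminations apply; seat 7 can still be any of 1, 7, 8.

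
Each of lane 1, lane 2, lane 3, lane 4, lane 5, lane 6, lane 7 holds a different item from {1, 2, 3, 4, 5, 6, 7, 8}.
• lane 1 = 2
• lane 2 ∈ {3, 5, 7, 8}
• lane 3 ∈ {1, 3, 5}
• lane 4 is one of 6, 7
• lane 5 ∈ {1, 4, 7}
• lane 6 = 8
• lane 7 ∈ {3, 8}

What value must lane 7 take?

lane 1 has just one choice, so lane 1 = 2.
That leaves lane 6 = 8. So lane 2, lane 7 can't be 8.
So lane 7 = 3.

3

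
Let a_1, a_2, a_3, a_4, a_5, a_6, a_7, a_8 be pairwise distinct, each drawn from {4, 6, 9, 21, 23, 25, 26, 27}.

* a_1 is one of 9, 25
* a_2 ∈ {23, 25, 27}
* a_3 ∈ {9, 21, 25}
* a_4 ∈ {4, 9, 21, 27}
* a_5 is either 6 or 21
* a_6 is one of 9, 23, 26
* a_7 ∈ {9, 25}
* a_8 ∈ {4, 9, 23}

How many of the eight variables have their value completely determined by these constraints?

3

Among the 8 variables, 6 fits only a_5 (and all 8 values in {4, 6, 9, 21, 23, 25, 26, 27} must be used), so a_5 = 6.
Among the 7 still-open variables, 26 fits only a_6 (and all 7 values in {4, 9, 21, 23, 25, 26, 27} must be used), so a_6 = 26.
The 2 variables a_1 and a_7 are confined to {9, 25}, which locks those values in; drop them from a_2, a_3, a_4, a_8.
a_3's domain is down to {21}, so a_3 = 21. So a_4 can't be 21.
Determined: a_3=21, a_5=6, a_6=26. The other variables each still have more than one consistent value. That makes 3.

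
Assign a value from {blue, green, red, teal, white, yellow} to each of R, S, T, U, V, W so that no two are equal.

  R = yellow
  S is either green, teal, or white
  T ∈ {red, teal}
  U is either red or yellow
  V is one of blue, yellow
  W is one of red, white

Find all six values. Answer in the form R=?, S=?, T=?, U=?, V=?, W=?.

R's domain is down to {yellow}, so R = yellow. Eliminate yellow elsewhere: U, V.
U's domain is down to {red}, so U = red. So T, W can't be red.
V must be blue (only option left).
W's domain is down to {white}, so W = white. So S can't be white.
T must be teal (only option left). Strike teal from S.
S must be green (only option left).

R=yellow, S=green, T=teal, U=red, V=blue, W=white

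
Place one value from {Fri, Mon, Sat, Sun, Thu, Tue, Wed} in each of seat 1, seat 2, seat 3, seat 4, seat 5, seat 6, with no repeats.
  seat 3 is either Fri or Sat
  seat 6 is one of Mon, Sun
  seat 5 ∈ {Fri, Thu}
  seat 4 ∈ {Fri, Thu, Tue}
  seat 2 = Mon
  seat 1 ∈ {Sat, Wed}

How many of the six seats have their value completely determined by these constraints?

2

seat 2 has just one choice, so seat 2 = Mon. Eliminate Mon elsewhere: seat 6.
seat 6's domain is down to {Sun}, so seat 6 = Sun.
Determined: seat 2=Mon, seat 6=Sun. The other seats each still have more than one consistent value. That makes 2.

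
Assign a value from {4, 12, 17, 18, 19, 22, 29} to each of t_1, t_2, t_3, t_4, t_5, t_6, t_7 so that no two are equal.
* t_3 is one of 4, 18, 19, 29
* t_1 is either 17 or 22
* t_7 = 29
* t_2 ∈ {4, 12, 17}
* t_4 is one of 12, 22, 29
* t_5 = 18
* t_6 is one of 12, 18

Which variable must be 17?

t_5 must be 18 (only option left). Eliminate 18 elsewhere: t_3, t_6.
t_6 has just one choice, so t_6 = 12. Remove 12 from t_2, t_4.
t_7 must be 29 (only option left). Strike 29 from t_3, t_4.
t_4 has just one choice, so t_4 = 22. So t_1 can't be 22.
So 17 goes to t_1.

t_1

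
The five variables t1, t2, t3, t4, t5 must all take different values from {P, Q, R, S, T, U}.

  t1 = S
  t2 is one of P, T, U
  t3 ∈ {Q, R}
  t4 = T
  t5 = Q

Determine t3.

t1's domain is down to {S}, so t1 = S.
t4 must be T (only option left). Remove T from t2.
t5's domain is down to {Q}, so t5 = Q. So t3 can't be Q.
So t3 = R.

R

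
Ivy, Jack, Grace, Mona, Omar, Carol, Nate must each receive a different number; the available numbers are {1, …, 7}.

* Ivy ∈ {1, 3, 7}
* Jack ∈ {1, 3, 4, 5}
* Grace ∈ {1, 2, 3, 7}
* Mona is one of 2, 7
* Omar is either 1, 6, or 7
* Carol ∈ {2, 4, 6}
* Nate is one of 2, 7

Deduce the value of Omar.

6

The 7 variables draw from only 7 values {1, 2, 3, 4, 5, 6, 7}, so each is used; only Jack can be 5, hence Jack = 5.
Among the 6 still-open variables, 4 fits only Carol (and all 6 values in {1, 2, 3, 4, 6, 7} must be used), so Carol = 4.
The 5 still-open variables together cover exactly {1, 2, 3, 6, 7} — 5 values for 5 variables — and 6 appears only in Omar's list, so Omar = 6.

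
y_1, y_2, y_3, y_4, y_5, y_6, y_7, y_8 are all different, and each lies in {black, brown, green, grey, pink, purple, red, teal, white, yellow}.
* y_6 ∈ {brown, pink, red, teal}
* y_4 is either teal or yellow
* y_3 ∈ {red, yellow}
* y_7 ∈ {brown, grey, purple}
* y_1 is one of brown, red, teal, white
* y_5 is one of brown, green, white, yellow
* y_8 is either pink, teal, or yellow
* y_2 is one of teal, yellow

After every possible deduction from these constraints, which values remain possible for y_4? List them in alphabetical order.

teal, yellow

The 2 variables y_2 and y_4 are confined to {teal, yellow}, which locks those values in; drop them from y_1, y_3, y_5, y_6, y_8.
y_3 has just one choice, so y_3 = red. Remove red from y_1, y_6.
That leaves y_8 = pink. Eliminate pink elsewhere: y_6.
y_6's domain is down to {brown}, so y_6 = brown. Strike brown from y_1, y_5, y_7.
y_1 has just one choice, so y_1 = white. Remove white from y_5.
That leaves y_5 = green.
No further eliminations apply; y_4 can still be any of teal, yellow.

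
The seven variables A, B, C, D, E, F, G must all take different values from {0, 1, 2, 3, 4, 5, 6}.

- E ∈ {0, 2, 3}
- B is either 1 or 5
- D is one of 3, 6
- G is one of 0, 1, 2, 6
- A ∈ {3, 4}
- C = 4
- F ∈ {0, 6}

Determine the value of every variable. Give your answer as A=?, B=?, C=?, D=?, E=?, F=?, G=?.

C must be 4 (only option left). So A can't be 4.
A must be 3 (only option left). Strike 3 from D, E.
D's domain is down to {6}, so D = 6. Remove 6 from F, G.
F must be 0 (only option left). So E, G can't be 0.
E's domain is down to {2}, so E = 2. So G can't be 2.
That leaves G = 1. So B can't be 1.
B's domain is down to {5}, so B = 5.

A=3, B=5, C=4, D=6, E=2, F=0, G=1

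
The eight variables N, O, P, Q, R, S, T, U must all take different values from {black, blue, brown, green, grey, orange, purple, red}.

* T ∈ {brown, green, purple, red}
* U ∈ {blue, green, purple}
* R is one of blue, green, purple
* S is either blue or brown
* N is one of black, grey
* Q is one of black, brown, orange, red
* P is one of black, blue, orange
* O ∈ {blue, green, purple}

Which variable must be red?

T

The 8 variables draw from only 8 values {black, blue, brown, green, grey, orange, purple, red}, so each is used; only N can be grey, hence N = grey.
The 3 variables O, R, U are confined to {blue, green, purple}, which locks those values in; drop them from P, S, T.
S has just one choice, so S = brown. Remove brown from Q, T.
So red goes to T.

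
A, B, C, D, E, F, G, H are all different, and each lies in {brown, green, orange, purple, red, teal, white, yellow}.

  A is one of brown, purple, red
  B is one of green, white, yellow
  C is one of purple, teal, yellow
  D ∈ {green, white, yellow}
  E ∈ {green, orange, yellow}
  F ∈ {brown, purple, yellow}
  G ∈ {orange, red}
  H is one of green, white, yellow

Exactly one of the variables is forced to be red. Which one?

G

The 8 variables draw from only 8 values {brown, green, orange, purple, red, teal, white, yellow}, so each is used; only C can be teal, hence C = teal.
The 3 variables B, D, H are confined to {green, white, yellow}, which locks those values in; drop them from E, F.
That leaves E = orange. Remove orange from G.
So red goes to G.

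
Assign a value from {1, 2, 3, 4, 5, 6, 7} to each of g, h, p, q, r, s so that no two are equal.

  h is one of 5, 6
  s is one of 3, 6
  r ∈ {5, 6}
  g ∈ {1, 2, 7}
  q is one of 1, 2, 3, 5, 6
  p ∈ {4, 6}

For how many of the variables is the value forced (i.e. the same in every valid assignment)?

2

The 2 variables h and r are confined to {5, 6}, which locks those values in; drop them from p, q, s.
That leaves p = 4.
That leaves s = 3. Eliminate 3 elsewhere: q.
Determined: p=4, s=3. The other variables each still have more than one consistent value. That makes 2.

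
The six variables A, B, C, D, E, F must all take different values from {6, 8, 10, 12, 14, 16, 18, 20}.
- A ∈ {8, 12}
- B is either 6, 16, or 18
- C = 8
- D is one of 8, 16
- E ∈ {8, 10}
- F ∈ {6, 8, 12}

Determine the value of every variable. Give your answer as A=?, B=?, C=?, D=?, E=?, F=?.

C must be 8 (only option left). So A, D, E, F can't be 8.
D's domain is down to {16}, so D = 16. So B can't be 16.
E's domain is down to {10}, so E = 10.
That leaves A = 12. Eliminate 12 elsewhere: F.
F has just one choice, so F = 6. So B can't be 6.
B's domain is down to {18}, so B = 18.

A=12, B=18, C=8, D=16, E=10, F=6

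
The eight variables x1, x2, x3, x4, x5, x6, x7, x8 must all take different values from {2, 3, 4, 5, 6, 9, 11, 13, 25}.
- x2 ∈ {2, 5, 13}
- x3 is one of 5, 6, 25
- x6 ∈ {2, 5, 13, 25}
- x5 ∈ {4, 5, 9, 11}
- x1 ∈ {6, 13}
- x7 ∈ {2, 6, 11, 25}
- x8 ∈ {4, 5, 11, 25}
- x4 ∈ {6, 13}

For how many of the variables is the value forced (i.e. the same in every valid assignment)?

3

The 8 variables together cover exactly {2, 4, 5, 6, 9, 11, 13, 25} — 8 values for 8 variables — and 9 appears only in x5's list, so x5 = 9.
Among the 7 still-open variables, 4 fits only x8 (and all 7 values in {2, 4, 5, 6, 11, 13, 25} must be used), so x8 = 4.
Among the 6 still-open variables, 11 fits only x7 (and all 6 values in {2, 5, 6, 11, 13, 25} must be used), so x7 = 11.
The 2 variables x1 and x4 are confined to {6, 13}, which locks those values in; drop them from x2, x3, x6.
Determined: x5=9, x7=11, x8=4. The other variables each still have more than one consistent value. That makes 3.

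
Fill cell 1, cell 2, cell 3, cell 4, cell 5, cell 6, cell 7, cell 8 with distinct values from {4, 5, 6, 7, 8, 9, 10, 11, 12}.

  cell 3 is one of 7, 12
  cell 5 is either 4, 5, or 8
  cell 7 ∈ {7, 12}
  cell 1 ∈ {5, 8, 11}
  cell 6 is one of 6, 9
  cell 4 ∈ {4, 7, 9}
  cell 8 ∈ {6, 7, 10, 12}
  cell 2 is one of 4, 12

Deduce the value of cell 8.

10

cell 3 and cell 7 between them cover only {7, 12} — a naked pair. Remove those values from cell 2, cell 4, cell 8.
cell 2's domain is down to {4}, so cell 2 = 4. Strike 4 from cell 4, cell 5.
cell 4 has just one choice, so cell 4 = 9. Eliminate 9 elsewhere: cell 6.
cell 6 has just one choice, so cell 6 = 6. So cell 8 can't be 6.
So cell 8 = 10.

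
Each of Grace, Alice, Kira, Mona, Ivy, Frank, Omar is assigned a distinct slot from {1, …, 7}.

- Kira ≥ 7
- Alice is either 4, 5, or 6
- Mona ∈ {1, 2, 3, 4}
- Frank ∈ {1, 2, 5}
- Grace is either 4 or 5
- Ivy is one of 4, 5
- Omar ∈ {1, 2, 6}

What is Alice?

6

Kira's domain is down to {7}, so Kira = 7.
The 6 still-open variables together cover exactly {1, 2, 3, 4, 5, 6} — 6 values for 6 variables — and 3 appears only in Mona's list, so Mona = 3.
Grace and Ivy between them cover only {4, 5} — a naked pair. Remove those values from Alice, Frank.
So Alice = 6.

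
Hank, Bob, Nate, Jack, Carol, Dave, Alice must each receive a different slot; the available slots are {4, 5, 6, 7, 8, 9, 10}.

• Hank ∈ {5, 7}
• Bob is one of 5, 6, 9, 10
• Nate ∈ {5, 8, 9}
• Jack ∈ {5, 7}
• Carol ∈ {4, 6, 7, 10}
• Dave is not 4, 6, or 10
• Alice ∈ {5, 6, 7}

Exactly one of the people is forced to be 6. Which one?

Among the 7 variables, 4 fits only Carol (and all 7 values in {4, 5, 6, 7, 8, 9, 10} must be used), so Carol = 4.
Among the 6 still-open variables, 10 fits only Bob (and all 6 values in {5, 6, 7, 8, 9, 10} must be used), so Bob = 10.
The 5 still-open variables draw from only 5 values {5, 6, 7, 8, 9}, so each is used; only Alice can be 6, hence Alice = 6.

Alice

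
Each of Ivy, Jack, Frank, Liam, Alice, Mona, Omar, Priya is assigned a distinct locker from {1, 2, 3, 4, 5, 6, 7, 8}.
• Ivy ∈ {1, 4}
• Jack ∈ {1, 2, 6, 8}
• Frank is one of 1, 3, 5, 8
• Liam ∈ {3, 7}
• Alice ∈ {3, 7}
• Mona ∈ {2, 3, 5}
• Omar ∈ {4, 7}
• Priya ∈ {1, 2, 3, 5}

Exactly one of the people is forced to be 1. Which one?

The 8 variables draw from only 8 values {1, 2, 3, 4, 5, 6, 7, 8}, so each is used; only Jack can be 6, hence Jack = 6.
Among the 7 still-open variables, 8 fits only Frank (and all 7 values in {1, 2, 3, 4, 5, 7, 8} must be used), so Frank = 8.
Liam and Alice share exactly the 2 values {3, 7}; by pigeonhole those values go to them, so strike 3, 7 from Mona, Omar, Priya.
Omar's domain is down to {4}, so Omar = 4. Strike 4 from Ivy.
So 1 goes to Ivy.

Ivy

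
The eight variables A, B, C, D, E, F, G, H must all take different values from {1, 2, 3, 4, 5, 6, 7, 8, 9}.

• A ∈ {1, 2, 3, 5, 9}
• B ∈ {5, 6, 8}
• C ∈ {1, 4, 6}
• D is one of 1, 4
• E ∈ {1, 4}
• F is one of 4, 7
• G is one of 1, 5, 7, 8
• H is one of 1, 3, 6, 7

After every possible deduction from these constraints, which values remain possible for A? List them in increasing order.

2, 9

The 2 variables D and E are confined to {1, 4}, which locks those values in; drop them from A, C, F, G, H.
C must be 6 (only option left). Eliminate 6 elsewhere: B, H.
That leaves F = 7. So G, H can't be 7.
H must be 3 (only option left). So A can't be 3.
The 2 variables B and G are confined to {5, 8}, which locks those values in; drop them from A.
No further eliminations apply; A can still be any of 2, 9.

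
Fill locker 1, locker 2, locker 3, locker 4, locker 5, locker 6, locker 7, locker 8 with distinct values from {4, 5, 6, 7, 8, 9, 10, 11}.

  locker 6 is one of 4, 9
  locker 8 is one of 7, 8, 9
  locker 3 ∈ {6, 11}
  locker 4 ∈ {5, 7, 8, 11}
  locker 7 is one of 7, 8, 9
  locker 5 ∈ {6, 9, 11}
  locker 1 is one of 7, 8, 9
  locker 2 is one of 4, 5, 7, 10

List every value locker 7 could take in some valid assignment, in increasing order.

The 8 variables together cover exactly {4, 5, 6, 7, 8, 9, 10, 11} — 8 values for 8 variables — and 10 appears only in locker 2's list, so locker 2 = 10.
The 7 still-open variables together cover exactly {4, 5, 6, 7, 8, 9, 11} — 7 values for 7 variables — and 4 appears only in locker 6's list, so locker 6 = 4.
The 6 still-open variables draw from only 6 values {5, 6, 7, 8, 9, 11}, so each is used; only locker 4 can be 5, hence locker 4 = 5.
The 3 variables locker 1, locker 7, locker 8 are confined to {7, 8, 9}, which locks those values in; drop them from locker 5.
No further eliminations apply; locker 7 can still be any of 7, 8, 9.

7, 8, 9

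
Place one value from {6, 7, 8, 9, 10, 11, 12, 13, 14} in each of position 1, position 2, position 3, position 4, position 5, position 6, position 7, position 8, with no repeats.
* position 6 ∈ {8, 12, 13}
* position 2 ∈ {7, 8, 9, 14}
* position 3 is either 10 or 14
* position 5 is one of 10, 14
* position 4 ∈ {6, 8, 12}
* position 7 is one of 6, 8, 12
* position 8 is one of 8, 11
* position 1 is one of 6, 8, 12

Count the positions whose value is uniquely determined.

2

The 2 variables position 3 and position 5 are confined to {10, 14}, which locks those values in; drop them from position 2.
The 3 variables position 1, position 4, position 7 are confined to {6, 8, 12}, which locks those values in; drop them from position 2, position 6, position 8.
position 6 must be 13 (only option left).
position 8 has just one choice, so position 8 = 11.
Determined: position 6=13, position 8=11. The other positions each still have more than one consistent value. That makes 2.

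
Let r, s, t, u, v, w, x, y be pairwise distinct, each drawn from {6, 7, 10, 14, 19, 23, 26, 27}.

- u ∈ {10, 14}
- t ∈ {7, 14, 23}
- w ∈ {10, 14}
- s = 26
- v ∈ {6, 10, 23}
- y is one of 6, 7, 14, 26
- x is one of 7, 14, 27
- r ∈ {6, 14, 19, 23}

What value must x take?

s's domain is down to {26}, so s = 26. So y can't be 26.
Among the 7 still-open variables, 19 fits only r (and all 7 values in {6, 7, 10, 14, 19, 23, 27} must be used), so r = 19.
The 6 still-open variables together cover exactly {6, 7, 10, 14, 23, 27} — 6 values for 6 variables — and 27 appears only in x's list, so x = 27.

27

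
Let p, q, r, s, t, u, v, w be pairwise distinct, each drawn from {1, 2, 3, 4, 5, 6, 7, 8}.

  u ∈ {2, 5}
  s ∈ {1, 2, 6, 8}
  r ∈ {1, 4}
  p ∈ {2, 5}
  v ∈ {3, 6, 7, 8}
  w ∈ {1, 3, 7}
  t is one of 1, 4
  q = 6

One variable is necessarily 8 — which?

q must be 6 (only option left). So s, v can't be 6.
The 2 variables p and u are confined to {2, 5}, which locks those values in; drop them from s.
r and t between them cover only {1, 4} — a naked pair. Remove those values from s, w.
So 8 goes to s.

s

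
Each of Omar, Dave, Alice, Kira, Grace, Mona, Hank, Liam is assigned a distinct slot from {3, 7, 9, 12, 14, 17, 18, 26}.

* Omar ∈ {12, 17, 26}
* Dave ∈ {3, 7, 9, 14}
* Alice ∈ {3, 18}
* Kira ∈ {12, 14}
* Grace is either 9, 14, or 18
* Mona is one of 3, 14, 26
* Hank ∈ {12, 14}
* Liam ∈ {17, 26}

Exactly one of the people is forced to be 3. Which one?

Mona

The 8 variables together cover exactly {3, 7, 9, 12, 14, 17, 18, 26} — 8 values for 8 variables — and 7 appears only in Dave's list, so Dave = 7.
The 7 still-open variables draw from only 7 values {3, 9, 12, 14, 17, 18, 26}, so each is used; only Grace can be 9, hence Grace = 9.
The 6 still-open variables draw from only 6 values {3, 12, 14, 17, 18, 26}, so each is used; only Alice can be 18, hence Alice = 18.
Among the 5 still-open variables, 3 fits only Mona (and all 5 values in {3, 12, 14, 17, 26} must be used), so Mona = 3.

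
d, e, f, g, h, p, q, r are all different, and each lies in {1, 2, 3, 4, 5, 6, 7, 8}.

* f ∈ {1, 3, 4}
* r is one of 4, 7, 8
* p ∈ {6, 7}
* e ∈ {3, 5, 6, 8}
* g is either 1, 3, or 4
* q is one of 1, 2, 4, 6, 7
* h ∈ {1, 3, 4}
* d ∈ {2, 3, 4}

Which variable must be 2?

The 8 variables together cover exactly {1, 2, 3, 4, 5, 6, 7, 8} — 8 values for 8 variables — and 5 appears only in e's list, so e = 5.
Among the 7 still-open variables, 8 fits only r (and all 7 values in {1, 2, 3, 4, 6, 7, 8} must be used), so r = 8.
f, g, h between them cover only {1, 3, 4} — a naked triple. Remove those values from d, q.
So 2 goes to d.

d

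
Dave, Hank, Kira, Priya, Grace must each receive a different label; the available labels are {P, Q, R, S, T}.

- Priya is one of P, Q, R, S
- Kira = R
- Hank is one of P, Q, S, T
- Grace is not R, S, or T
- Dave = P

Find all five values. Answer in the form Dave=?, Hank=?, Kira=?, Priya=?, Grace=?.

Dave must be P (only option left). Strike P from Hank, Priya, Grace.
That leaves Kira = R. Remove R from Priya.
Grace's domain is down to {Q}, so Grace = Q. So Hank, Priya can't be Q.
Priya's domain is down to {S}, so Priya = S. Eliminate S elsewhere: Hank.
Hank has just one choice, so Hank = T.

Dave=P, Hank=T, Kira=R, Priya=S, Grace=Q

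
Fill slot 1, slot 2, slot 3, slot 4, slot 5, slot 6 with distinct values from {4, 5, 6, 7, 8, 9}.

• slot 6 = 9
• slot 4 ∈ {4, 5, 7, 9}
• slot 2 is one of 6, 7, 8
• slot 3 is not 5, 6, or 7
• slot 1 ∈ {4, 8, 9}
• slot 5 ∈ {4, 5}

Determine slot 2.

6

slot 6's domain is down to {9}, so slot 6 = 9. Remove 9 from slot 1, slot 3, slot 4.
The 5 still-open variables together cover exactly {4, 5, 6, 7, 8} — 5 values for 5 variables — and 6 appears only in slot 2's list, so slot 2 = 6.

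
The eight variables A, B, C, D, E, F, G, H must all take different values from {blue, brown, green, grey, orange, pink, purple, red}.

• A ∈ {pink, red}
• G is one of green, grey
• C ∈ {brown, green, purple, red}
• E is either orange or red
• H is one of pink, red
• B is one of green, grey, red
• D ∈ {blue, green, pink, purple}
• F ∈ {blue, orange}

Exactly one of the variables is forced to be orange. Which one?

Among the 8 variables, brown fits only C (and all 8 values in {blue, brown, green, grey, orange, pink, purple, red} must be used), so C = brown.
The 7 still-open variables together cover exactly {blue, green, grey, orange, pink, purple, red} — 7 values for 7 variables — and purple appears only in D's list, so D = purple.
Among the 6 still-open variables, blue fits only F (and all 6 values in {blue, green, grey, orange, pink, red} must be used), so F = blue.
The 5 still-open variables draw from only 5 values {green, grey, orange, pink, red}, so each is used; only E can be orange, hence E = orange.

E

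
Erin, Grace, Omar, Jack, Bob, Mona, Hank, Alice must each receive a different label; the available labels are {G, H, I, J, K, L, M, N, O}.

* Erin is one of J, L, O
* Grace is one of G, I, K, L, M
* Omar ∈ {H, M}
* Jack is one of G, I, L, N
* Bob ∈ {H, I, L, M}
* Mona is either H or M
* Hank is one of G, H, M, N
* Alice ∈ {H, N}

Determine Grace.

Omar and Mona between them cover only {H, M} — a naked pair. Remove those values from Grace, Bob, Hank, Alice.
Alice has just one choice, so Alice = N. Strike N from Jack, Hank.
That leaves Hank = G. Remove G from Grace, Jack.
Jack and Bob between them cover only {I, L} — a naked pair. Remove those values from Erin, Grace.
So Grace = K.

K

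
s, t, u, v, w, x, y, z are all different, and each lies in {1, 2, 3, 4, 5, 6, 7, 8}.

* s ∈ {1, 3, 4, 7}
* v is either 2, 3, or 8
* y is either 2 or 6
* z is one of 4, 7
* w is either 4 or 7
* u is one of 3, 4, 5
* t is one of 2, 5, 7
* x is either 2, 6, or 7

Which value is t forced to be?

Among the 8 variables, 1 fits only s (and all 8 values in {1, 2, 3, 4, 5, 6, 7, 8} must be used), so s = 1.
Among the 7 still-open variables, 8 fits only v (and all 7 values in {2, 3, 4, 5, 6, 7, 8} must be used), so v = 8.
The 6 still-open variables draw from only 6 values {2, 3, 4, 5, 6, 7}, so each is used; only u can be 3, hence u = 3.
The 5 still-open variables draw from only 5 values {2, 4, 5, 6, 7}, so each is used; only t can be 5, hence t = 5.

5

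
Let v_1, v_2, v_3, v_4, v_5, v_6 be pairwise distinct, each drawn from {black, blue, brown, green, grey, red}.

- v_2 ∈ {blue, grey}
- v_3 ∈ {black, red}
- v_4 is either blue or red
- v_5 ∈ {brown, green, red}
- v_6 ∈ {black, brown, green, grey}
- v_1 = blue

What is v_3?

v_1 has just one choice, so v_1 = blue. Strike blue from v_2, v_4.
v_2's domain is down to {grey}, so v_2 = grey. Eliminate grey elsewhere: v_6.
v_4 has just one choice, so v_4 = red. Remove red from v_3, v_5.
So v_3 = black.

black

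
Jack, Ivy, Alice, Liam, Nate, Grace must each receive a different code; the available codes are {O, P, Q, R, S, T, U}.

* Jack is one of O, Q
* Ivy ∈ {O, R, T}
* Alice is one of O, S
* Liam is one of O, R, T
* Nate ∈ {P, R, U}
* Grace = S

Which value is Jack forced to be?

Grace has just one choice, so Grace = S. Eliminate S elsewhere: Alice.
Alice's domain is down to {O}, so Alice = O. Strike O from Jack, Ivy, Liam.
So Jack = Q.

Q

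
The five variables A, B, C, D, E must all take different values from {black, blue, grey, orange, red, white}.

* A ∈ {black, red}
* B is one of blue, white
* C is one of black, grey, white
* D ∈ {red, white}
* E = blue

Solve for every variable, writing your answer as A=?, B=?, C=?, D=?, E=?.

E has just one choice, so E = blue. Remove blue from B.
B must be white (only option left). Strike white from C, D.
That leaves D = red. So A can't be red.
A has just one choice, so A = black. So C can't be black.
C's domain is down to {grey}, so C = grey.

A=black, B=white, C=grey, D=red, E=blue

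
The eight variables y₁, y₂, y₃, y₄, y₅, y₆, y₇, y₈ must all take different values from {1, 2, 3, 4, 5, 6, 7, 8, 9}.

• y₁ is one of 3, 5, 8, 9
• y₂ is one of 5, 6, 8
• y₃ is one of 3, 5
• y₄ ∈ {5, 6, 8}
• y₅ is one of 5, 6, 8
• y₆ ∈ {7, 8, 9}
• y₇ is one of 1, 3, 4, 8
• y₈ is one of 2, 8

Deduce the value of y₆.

The 3 variables y₂, y₄, y₅ are confined to {5, 6, 8}, which locks those values in; drop them from y₁, y₃, y₆, y₇, y₈.
y₃ must be 3 (only option left). Eliminate 3 elsewhere: y₁, y₇.
y₈'s domain is down to {2}, so y₈ = 2.
That leaves y₁ = 9. So y₆ can't be 9.
So y₆ = 7.

7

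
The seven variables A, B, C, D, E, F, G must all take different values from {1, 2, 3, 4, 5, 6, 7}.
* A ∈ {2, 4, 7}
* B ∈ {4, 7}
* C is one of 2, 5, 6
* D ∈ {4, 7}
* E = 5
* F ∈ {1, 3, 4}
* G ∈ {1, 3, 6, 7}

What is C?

6

E must be 5 (only option left). Remove 5 from C.
B and D share exactly the 2 values {4, 7}; by pigeonhole those values go to them, so strike 4, 7 from A, F, G.
A's domain is down to {2}, so A = 2. So C can't be 2.
So C = 6.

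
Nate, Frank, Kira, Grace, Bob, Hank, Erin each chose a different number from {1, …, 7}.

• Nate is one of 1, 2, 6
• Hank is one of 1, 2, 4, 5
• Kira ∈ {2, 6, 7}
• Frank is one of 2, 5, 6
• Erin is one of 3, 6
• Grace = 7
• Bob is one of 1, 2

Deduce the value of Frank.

5

Grace must be 7 (only option left). Eliminate 7 elsewhere: Kira.
Among the 6 still-open variables, 3 fits only Erin (and all 6 values in {1, 2, 3, 4, 5, 6} must be used), so Erin = 3.
Among the 5 still-open variables, 4 fits only Hank (and all 5 values in {1, 2, 4, 5, 6} must be used), so Hank = 4.
Among the 4 still-open variables, 5 fits only Frank (and all 4 values in {1, 2, 5, 6} must be used), so Frank = 5.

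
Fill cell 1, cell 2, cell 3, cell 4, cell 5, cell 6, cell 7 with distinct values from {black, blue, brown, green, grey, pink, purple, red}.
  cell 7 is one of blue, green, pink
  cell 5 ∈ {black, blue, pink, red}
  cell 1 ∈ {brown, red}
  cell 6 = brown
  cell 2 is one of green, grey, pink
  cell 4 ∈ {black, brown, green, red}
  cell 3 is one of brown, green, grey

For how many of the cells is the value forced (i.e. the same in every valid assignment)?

2

cell 6's domain is down to {brown}, so cell 6 = brown. Eliminate brown elsewhere: cell 1, cell 3, cell 4.
cell 1's domain is down to {red}, so cell 1 = red. Remove red from cell 4, cell 5.
Determined: cell 1=red, cell 6=brown. The other cells each still have more than one consistent value. That makes 2.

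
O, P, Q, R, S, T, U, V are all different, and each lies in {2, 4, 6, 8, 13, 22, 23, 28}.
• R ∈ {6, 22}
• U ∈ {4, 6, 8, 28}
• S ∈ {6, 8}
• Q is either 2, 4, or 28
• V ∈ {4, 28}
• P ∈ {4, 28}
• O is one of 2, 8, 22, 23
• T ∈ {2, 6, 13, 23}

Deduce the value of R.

22

The 8 variables draw from only 8 values {2, 4, 6, 8, 13, 22, 23, 28}, so each is used; only T can be 13, hence T = 13.
Among the 7 still-open variables, 23 fits only O (and all 7 values in {2, 4, 6, 8, 22, 23, 28} must be used), so O = 23.
The 6 still-open variables together cover exactly {2, 4, 6, 8, 22, 28} — 6 values for 6 variables — and 2 appears only in Q's list, so Q = 2.
The 5 still-open variables together cover exactly {4, 6, 8, 22, 28} — 5 values for 5 variables — and 22 appears only in R's list, so R = 22.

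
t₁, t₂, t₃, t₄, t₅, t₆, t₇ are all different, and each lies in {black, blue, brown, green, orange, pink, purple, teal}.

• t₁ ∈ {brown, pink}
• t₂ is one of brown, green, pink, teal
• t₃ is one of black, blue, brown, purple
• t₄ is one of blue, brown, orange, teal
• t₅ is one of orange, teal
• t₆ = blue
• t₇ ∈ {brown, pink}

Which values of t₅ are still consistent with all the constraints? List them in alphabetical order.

orange, teal

t₆ must be blue (only option left). Eliminate blue elsewhere: t₃, t₄.
t₁ and t₇ share exactly the 2 values {brown, pink}; by pigeonhole those values go to them, so strike brown, pink from t₂, t₃, t₄.
The 2 variables t₄ and t₅ are confined to {orange, teal}, which locks those values in; drop them from t₂.
t₂'s domain is down to {green}, so t₂ = green.
No further eliminations apply; t₅ can still be any of orange, teal.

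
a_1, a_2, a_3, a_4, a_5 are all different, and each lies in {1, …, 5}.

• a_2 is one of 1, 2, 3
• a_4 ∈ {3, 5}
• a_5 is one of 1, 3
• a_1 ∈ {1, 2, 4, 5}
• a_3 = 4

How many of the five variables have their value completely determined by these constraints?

1

a_3's domain is down to {4}, so a_3 = 4. Eliminate 4 elsewhere: a_1.
Determined: a_3=4. The other variables each still have more than one consistent value. That makes 1.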